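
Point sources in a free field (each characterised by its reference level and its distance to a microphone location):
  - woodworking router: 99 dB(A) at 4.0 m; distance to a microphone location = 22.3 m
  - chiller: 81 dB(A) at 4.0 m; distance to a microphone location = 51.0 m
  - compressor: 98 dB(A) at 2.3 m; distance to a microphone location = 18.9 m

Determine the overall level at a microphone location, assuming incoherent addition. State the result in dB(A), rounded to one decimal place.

Propagate each source to the receiver with L = L_ref − 20·log₁₀(r/r_ref), then add intensities.
woodworking router: 99 − 20·log₁₀(22.3/4.0) = 99 − 14.92 = 84.08 dB(A).
chiller: 81 − 20·log₁₀(51.0/4.0) = 81 − 22.11 = 58.89 dB(A).
compressor: 98 − 20·log₁₀(18.9/2.3) = 98 − 18.29 = 79.71 dB(A).
Σ 10^(L/10) = 3.498e+08 → L_total = 10·log₁₀(3.498e+08) = 85.44 dB(A).

85.4 dB(A)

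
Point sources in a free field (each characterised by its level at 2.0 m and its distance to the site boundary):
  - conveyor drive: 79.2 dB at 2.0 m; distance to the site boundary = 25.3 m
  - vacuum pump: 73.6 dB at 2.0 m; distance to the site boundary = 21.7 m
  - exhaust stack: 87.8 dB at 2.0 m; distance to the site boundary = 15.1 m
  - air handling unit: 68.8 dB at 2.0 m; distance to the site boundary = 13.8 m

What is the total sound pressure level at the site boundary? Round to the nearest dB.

Propagate each source to the receiver with L = L_ref − 20·log₁₀(r/r_ref), then add intensities.
conveyor drive: 79.2 − 20·log₁₀(25.3/2.0) = 79.2 − 22.04 = 57.16 dB.
vacuum pump: 73.6 − 20·log₁₀(21.7/2.0) = 73.6 − 20.71 = 52.89 dB.
exhaust stack: 87.8 − 20·log₁₀(15.1/2.0) = 87.8 − 17.56 = 70.24 dB.
air handling unit: 68.8 − 20·log₁₀(13.8/2.0) = 68.8 − 16.78 = 52.02 dB.
Σ 10^(L/10) = 1.144e+07 → L_total = 10·log₁₀(1.144e+07) = 70.59 dB.

71 dB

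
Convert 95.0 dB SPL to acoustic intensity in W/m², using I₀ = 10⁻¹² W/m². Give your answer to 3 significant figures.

L = 10·log₁₀(I/I₀) ⇒ I = I₀·10^(L/10) = 10⁻¹² × 10^9.50.

0.00316 W/m²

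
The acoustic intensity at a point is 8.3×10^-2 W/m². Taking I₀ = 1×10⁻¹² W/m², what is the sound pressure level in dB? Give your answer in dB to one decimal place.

109.2 dB

I/I₀ = 8.3×10^-2/10⁻¹² = 8.3×10^10, and L = 10·log₁₀(I/I₀).
L = 10·(0.9191 + 10) = 109.19 dB.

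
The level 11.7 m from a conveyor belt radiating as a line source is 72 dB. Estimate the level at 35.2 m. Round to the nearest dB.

67 dB

Cylindrical spreading from a line source gives a 10·log₁₀(r₂/r₁) drop.
L₂ = 72 − 10·log₁₀(35.2/11.7) = 72 − 4.784 = 67.22 dB.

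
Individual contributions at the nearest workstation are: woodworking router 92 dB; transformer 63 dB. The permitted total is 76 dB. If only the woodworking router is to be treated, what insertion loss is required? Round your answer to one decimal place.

Fixed contribution from the other source: Σ 10^(L/10) = 10^(63/10) = 1.995e+06 (63.00 dB).
The limit corresponds to 10^(76/10) = 3.981e+07; subtracting the fixed part leaves 3.782e+07 for the woodworking router, i.e. 75.78 dB.
So the woodworking router must be reduced from 92 to 75.78 dB: IL = 16.22 dB.

16.2 dB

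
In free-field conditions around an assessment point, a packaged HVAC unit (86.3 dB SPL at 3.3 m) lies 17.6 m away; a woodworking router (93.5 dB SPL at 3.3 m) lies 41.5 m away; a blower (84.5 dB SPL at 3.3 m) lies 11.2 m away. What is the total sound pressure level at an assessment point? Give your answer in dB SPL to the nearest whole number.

77 dB SPL

Propagate each source to the receiver with L = L_ref − 20·log₁₀(r/r_ref), then add intensities.
packaged HVAC unit: 86.3 − 20·log₁₀(17.6/3.3) = 86.3 − 14.54 = 71.76 dB SPL.
woodworking router: 93.5 − 20·log₁₀(41.5/3.3) = 93.5 − 21.99 = 71.51 dB SPL.
blower: 84.5 − 20·log₁₀(11.2/3.3) = 84.5 − 10.61 = 73.89 dB SPL.
Σ 10^(L/10) = 5.362e+07 → L_total = 10·log₁₀(5.362e+07) = 77.29 dB SPL.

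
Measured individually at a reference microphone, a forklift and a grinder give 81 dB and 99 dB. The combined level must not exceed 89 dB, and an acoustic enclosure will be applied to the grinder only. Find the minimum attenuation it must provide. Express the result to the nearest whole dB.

11 dB

The untreated sources together contribute 10^(81/10) = 1.259e+08, i.e. 81.00 dB.
The limit corresponds to 10^(89/10) = 7.943e+08; subtracting the fixed part leaves 6.684e+08 for the grinder, i.e. 88.25 dB.
So the grinder must be reduced from 99 to 88.25 dB: IL = 10.75 dB.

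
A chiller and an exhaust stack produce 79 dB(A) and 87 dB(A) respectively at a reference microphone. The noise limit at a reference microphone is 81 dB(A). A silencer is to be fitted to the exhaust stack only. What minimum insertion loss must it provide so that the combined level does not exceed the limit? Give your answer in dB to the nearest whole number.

10 dB

Everything except the exhaust stack sums to 10^(79/10) = 7.943e+07 in linear terms, 79.00 dB(A).
The limit corresponds to 10^(81/10) = 1.259e+08; subtracting the fixed part leaves 4.646e+07 for the exhaust stack, i.e. 76.67 dB(A).
Required insertion loss = 87 − 76.67 = 10.33 dB.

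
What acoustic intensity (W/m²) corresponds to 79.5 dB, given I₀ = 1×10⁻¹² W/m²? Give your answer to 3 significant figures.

8.91e-05 W/m²

I = I₀·10^(L/10) = 10⁻¹² × 10^(79.5/10) = 10^(-4.050).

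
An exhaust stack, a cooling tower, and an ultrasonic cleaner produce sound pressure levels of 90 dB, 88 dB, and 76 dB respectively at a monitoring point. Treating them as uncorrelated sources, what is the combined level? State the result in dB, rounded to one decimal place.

92.2 dB

Incoherent sources combine by intensity addition: L_total = 10·log₁₀(Σ 10^(L_i/10)).
Σ 10^(L/10) = 10^(90/10) + 10^(88/10) + 10^(76/10) = 1.671e+09.
L_total = 10·log₁₀(1.671e+09) = 92.23 dB.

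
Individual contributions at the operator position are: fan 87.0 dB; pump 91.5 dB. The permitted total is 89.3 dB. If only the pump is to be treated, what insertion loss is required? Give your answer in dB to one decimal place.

Everything except the pump sums to 10^(87.0/10) = 5.012e+08 in linear terms, 87.00 dB.
The limit corresponds to 10^(89.3/10) = 8.511e+08; subtracting the fixed part leaves 3.500e+08 for the pump, i.e. 85.44 dB.
So the pump must be reduced from 91.5 to 85.44 dB: IL = 6.06 dB.

6.1 dB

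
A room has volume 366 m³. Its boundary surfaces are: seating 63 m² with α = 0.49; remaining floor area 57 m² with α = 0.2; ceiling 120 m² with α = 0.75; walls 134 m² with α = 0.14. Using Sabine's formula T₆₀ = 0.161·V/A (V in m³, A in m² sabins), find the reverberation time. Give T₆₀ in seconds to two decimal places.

Total absorption A = 63·0.49 + 57·0.2 + 120·0.75 + 134·0.14 = 151.03 m² sabins.
T₆₀ = 0.161·V/A = 0.161·366/151.03 = 0.390 s.

0.39 s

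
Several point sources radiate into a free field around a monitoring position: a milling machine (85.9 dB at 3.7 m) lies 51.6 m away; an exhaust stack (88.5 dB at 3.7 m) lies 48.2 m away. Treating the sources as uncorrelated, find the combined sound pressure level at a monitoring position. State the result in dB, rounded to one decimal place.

67.9 dB

Apply inverse-square spreading to bring every level to the receiver, then sum 10^(L/10).
milling machine: 85.9 − 20·log₁₀(51.6/3.7) = 85.9 − 22.89 = 63.01 dB.
exhaust stack: 88.5 − 20·log₁₀(48.2/3.7) = 88.5 − 22.30 = 66.20 dB.
Σ 10^(L/10) = 6.172e+06 → L_total = 10·log₁₀(6.172e+06) = 67.90 dB.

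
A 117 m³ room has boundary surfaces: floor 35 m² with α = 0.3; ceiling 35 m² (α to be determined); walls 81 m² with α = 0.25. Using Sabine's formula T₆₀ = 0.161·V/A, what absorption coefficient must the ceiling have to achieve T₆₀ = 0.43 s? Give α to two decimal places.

Required total absorption A = 0.161·117/0.43 = 43.81 m².
Absorption from the other surfaces = 35·0.3 + 81·0.25 = 30.75 m², so the ceiling must supply 13.06 m² over 35 m².
α = 13.06/35 = 0.373.

0.37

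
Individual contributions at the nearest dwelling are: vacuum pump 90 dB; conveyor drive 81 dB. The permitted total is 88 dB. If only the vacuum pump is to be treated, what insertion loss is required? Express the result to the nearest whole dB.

3 dB

The untreated sources together contribute 10^(81/10) = 1.259e+08, i.e. 81.00 dB.
The limit corresponds to 10^(88/10) = 6.310e+08; subtracting the fixed part leaves 5.051e+08 for the vacuum pump, i.e. 87.03 dB.
So the vacuum pump must be reduced from 90 to 87.03 dB: IL = 2.97 dB.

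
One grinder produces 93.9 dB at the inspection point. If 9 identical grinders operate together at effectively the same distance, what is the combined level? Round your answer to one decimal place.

L_total = L₁ + 10·log₁₀ N for N identical incoherent sources.
L_total = 93.9 + 10·log₁₀(9) = 93.9 + 9.542 = 103.44 dB.

103.4 dB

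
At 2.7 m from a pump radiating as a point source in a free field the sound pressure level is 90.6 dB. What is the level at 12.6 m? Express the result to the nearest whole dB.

For a point source, L₂ = L₁ − 20·log₁₀(r₂/r₁).
L₂ = 90.6 − 20·log₁₀(12.6/2.7) = 90.6 − 13.380 = 77.22 dB.

77 dB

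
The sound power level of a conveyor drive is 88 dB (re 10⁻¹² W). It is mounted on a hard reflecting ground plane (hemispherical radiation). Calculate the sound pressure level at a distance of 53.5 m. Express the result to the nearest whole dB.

L_p = L_w − 10·log₁₀(2π·r²) with r = 53.5 m.
2π·r² = 1.798e+04 m², 10·log₁₀ of that is 42.549 dB.
L_p = 88 − 42.549 = 45.45 dB.

45 dB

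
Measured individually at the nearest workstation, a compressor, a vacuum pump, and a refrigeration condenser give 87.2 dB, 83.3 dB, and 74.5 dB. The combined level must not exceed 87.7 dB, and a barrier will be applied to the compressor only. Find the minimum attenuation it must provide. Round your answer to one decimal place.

Everything except the compressor sums to 10^(83.3/10) + 10^(74.5/10) = 2.420e+08 in linear terms, 83.84 dB.
To meet 87.7 dB overall, the treated compressor may contribute at most 10^(87.7/10) − 2.420e+08 = 3.469e+08, i.e. 85.40 dB.
Required insertion loss = 87.2 − 85.40 = 1.80 dB.

1.8 dB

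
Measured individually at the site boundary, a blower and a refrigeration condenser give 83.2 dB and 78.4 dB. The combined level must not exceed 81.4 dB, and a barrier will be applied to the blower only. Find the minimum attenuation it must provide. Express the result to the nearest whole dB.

5 dB

Everything except the blower sums to 10^(78.4/10) = 6.918e+07 in linear terms, 78.40 dB.
The limit corresponds to 10^(81.4/10) = 1.380e+08; subtracting the fixed part leaves 6.886e+07 for the blower, i.e. 78.38 dB.
Required insertion loss = 83.2 − 78.38 = 4.82 dB.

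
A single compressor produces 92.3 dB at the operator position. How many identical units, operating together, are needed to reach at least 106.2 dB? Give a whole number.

Need L₁ + 10·log₁₀ N ≥ 106.2, i.e. log₁₀ N ≥ 1.39.
N ≥ 10^(13.9/10) = 24.547, so N = 25.

25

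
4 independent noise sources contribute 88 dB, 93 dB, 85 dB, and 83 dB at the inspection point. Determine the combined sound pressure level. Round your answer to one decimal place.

Incoherent sources combine by intensity addition: L_total = 10·log₁₀(Σ 10^(L_i/10)).
Σ 10^(L/10) = 10^(88/10) + 10^(93/10) + 10^(85/10) + 10^(83/10) = 3.142e+09.
L_total = 10·log₁₀(3.142e+09) = 94.97 dB.

95.0 dB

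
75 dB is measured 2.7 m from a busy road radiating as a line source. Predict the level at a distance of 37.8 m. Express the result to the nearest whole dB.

Line-source attenuation: ΔL = 10·log₁₀(r₂/r₁) = 10·log₁₀(37.8/2.7) = 11.461 dB.
L₂ = 75 − 10·log₁₀(37.8/2.7) = 75 − 11.461 = 63.54 dB.

64 dB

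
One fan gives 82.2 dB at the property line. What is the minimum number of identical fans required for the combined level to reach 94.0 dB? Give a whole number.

N identical sources give L₁ + 10·log₁₀ N, so require 10·log₁₀ N ≥ 94.0 − 82.2 = 11.8 dB.
N ≥ 10^(11.8/10) = 15.136, so N = 16.

16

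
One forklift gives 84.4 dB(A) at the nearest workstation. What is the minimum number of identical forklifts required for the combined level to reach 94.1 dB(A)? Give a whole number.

10

Need L₁ + 10·log₁₀ N ≥ 94.1, i.e. log₁₀ N ≥ 0.97.
N ≥ 10^(9.7/10) = 9.333, so N = 10.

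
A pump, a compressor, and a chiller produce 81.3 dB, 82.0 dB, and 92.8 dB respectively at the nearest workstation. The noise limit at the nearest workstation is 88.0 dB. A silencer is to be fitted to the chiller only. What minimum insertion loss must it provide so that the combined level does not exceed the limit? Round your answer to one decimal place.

Everything except the chiller sums to 10^(81.3/10) + 10^(82.0/10) = 2.934e+08 in linear terms, 84.67 dB.
To meet 88.0 dB overall, the treated chiller may contribute at most 10^(88.0/10) − 2.934e+08 = 3.376e+08, i.e. 85.28 dB.
Required insertion loss = 92.8 − 85.28 = 7.52 dB.

7.5 dB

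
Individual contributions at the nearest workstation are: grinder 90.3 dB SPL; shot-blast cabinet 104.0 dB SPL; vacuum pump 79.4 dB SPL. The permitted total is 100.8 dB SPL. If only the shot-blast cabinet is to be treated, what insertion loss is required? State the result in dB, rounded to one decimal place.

Fixed contribution from the other sources: Σ 10^(L/10) = 10^(90.3/10) + 10^(79.4/10) = 1.159e+09 (90.64 dB SPL).
The limit corresponds to 10^(100.8/10) = 1.202e+10; subtracting the fixed part leaves 1.086e+10 for the shot-blast cabinet, i.e. 100.36 dB SPL.
Required insertion loss = 104.0 − 100.36 = 3.64 dB.

3.6 dB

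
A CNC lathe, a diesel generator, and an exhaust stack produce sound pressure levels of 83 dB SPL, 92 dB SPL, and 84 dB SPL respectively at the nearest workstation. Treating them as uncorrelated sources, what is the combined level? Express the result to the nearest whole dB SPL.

93 dB SPL

For uncorrelated sources the intensities add, so convert each level to linear form, sum, and take 10·log₁₀ of the total.
Σ 10^(L/10) = 10^(83/10) + 10^(92/10) + 10^(84/10) = 2.036e+09.
L_total = 10·log₁₀(2.036e+09) = 93.09 dB SPL.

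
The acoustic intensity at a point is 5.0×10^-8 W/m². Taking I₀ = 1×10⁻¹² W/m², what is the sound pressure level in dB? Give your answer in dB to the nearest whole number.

L = 10·log₁₀(I/I₀) = 10·log₁₀(5.0×10^-8/10⁻¹²) = 10·log₁₀(5.0×10^4).
L = 10·(0.6990 + 4) = 46.99 dB.

47 dB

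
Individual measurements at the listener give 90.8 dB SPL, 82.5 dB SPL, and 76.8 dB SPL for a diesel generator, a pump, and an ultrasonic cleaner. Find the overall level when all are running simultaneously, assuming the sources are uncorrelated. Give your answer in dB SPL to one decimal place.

91.5 dB SPL

Incoherent sources combine by intensity addition: L_total = 10·log₁₀(Σ 10^(L_i/10)).
Σ 10^(L/10) = 10^(90.8/10) + 10^(82.5/10) + 10^(76.8/10) = 1.428e+09.
L_total = 10·log₁₀(1.428e+09) = 91.55 dB SPL.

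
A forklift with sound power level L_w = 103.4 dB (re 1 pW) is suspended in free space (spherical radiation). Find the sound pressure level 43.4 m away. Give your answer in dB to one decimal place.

L_p = L_w − 10·log₁₀(4π·r²) with r = 43.4 m.
4π·r² = 2.367e+04 m², 10·log₁₀ of that is 43.742 dB.
L_p = 103.4 − 43.742 = 59.66 dB.

59.7 dB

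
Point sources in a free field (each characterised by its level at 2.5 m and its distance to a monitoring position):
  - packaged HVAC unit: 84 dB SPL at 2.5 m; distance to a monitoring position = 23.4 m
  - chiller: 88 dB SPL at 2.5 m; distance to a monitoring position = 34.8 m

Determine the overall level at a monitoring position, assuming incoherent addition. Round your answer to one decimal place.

First find each source's level at the receiver (point-source: −20·log₁₀(r/r_ref)), then combine on an intensity basis.
packaged HVAC unit: 84 − 20·log₁₀(23.4/2.5) = 84 − 19.43 = 64.57 dB SPL.
chiller: 88 − 20·log₁₀(34.8/2.5) = 88 − 22.87 = 65.13 dB SPL.
Σ 10^(L/10) = 6.123e+06 → L_total = 10·log₁₀(6.123e+06) = 67.87 dB SPL.

67.9 dB SPL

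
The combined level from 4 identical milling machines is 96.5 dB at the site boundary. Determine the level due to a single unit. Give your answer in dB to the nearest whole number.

90 dB

For N identical incoherent sources L_total = L₁ + 10·log₁₀ N, so L₁ = 96.5 − 10·log₁₀(4) = 96.5 − 6.021.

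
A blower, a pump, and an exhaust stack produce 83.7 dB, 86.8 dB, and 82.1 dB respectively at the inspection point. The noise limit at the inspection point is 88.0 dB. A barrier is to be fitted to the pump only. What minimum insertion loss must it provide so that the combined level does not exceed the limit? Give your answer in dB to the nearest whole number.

Everything except the pump sums to 10^(83.7/10) + 10^(82.1/10) = 3.966e+08 in linear terms, 85.98 dB.
The limit corresponds to 10^(88.0/10) = 6.310e+08; subtracting the fixed part leaves 2.344e+08 for the pump, i.e. 83.70 dB.
So the pump must be reduced from 86.8 to 83.70 dB: IL = 3.10 dB.

3 dB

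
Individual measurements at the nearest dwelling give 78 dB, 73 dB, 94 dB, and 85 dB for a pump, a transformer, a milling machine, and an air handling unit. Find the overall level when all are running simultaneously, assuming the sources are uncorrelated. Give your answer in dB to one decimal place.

For uncorrelated sources the intensities add, so convert each level to linear form, sum, and take 10·log₁₀ of the total.
Σ 10^(L/10) = 10^(78/10) + 10^(73/10) + 10^(94/10) + 10^(85/10) = 2.911e+09.
L_total = 10·log₁₀(2.911e+09) = 94.64 dB.

94.6 dB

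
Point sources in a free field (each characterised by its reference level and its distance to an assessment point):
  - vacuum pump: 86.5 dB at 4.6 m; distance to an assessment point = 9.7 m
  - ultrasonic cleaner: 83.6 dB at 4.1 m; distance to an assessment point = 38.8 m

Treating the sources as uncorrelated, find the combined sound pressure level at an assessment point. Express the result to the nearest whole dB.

First find each source's level at the receiver (point-source: −20·log₁₀(r/r_ref)), then combine on an intensity basis.
vacuum pump: 86.5 − 20·log₁₀(9.7/4.6) = 86.5 − 6.48 = 80.02 dB.
ultrasonic cleaner: 83.6 − 20·log₁₀(38.8/4.1) = 83.6 − 19.52 = 64.08 dB.
Σ 10^(L/10) = 1.030e+08 → L_total = 10·log₁₀(1.030e+08) = 80.13 dB.

80 dB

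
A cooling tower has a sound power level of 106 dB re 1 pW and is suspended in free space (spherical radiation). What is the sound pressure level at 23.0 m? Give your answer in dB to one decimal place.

L_p = L_w − 10·log₁₀(4π·r²) with r = 23.0 m.
4π·r² = 6648 m², 10·log₁₀ of that is 38.227 dB.
L_p = 106 − 38.227 = 67.77 dB.

67.8 dB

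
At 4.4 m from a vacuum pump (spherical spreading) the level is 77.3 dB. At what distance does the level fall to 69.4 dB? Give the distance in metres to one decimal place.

10.9 m

The 7.9 dB drop corresponds to a distance ratio of 10^(7.9/20) for a point source.
r₂ = 4.4·10^((77.3−69.4)/20) = 4.4·10^(7.9/20) = 10.93 m.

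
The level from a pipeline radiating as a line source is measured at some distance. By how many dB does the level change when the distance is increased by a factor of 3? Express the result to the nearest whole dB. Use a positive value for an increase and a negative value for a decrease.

A line source loses 3 dB per doubling of distance; generally ΔL = −10·log₁₀(r₂/r₁).
ΔL = −10·log₁₀(3) = -4.77 dB.

-5 dB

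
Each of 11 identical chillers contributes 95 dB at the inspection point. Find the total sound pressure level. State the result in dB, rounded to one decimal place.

105.4 dB

With 11 equal, uncorrelated contributions the intensity is 11× that of one unit, giving a rise of 10·log₁₀ 11.
L_total = 95 + 10·log₁₀(11) = 95 + 10.414 = 105.41 dB.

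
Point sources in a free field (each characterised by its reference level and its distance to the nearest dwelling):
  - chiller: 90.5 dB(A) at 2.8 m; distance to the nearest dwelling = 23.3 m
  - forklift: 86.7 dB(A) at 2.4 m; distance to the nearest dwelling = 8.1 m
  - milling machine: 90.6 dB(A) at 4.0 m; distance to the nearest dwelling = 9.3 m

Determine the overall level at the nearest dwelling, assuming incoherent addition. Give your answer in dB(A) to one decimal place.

First find each source's level at the receiver (point-source: −20·log₁₀(r/r_ref)), then combine on an intensity basis.
chiller: 90.5 − 20·log₁₀(23.3/2.8) = 90.5 − 18.40 = 72.10 dB(A).
forklift: 86.7 − 20·log₁₀(8.1/2.4) = 86.7 − 10.57 = 76.13 dB(A).
milling machine: 90.6 − 20·log₁₀(9.3/4.0) = 90.6 − 7.33 = 83.27 dB(A).
Σ 10^(L/10) = 2.697e+08 → L_total = 10·log₁₀(2.697e+08) = 84.31 dB(A).

84.3 dB(A)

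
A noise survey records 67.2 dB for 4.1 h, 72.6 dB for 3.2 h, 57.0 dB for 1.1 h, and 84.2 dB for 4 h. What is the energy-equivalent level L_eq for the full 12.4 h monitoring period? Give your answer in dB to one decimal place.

L_eq = 10·log₁₀[(1/T)·Σ tᵢ·10^(Lᵢ/10)] with T = 12.4 h.
Σ tᵢ·10^(Lᵢ/10) = 4.1·10^(67.2/10) + 3.2·10^(72.6/10) + 1.1·10^(57.0/10) + 4·10^(84.2/10) = 1.132e+09.
L_eq = 10·log₁₀(1.132e+09/12.4) = 79.61 dB.

79.6 dB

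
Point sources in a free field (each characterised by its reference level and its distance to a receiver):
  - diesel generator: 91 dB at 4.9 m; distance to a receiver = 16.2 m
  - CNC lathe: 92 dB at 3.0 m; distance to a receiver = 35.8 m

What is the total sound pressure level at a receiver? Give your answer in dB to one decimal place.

First find each source's level at the receiver (point-source: −20·log₁₀(r/r_ref)), then combine on an intensity basis.
diesel generator: 91 − 20·log₁₀(16.2/4.9) = 91 − 10.39 = 80.61 dB.
CNC lathe: 92 − 20·log₁₀(35.8/3.0) = 92 − 21.54 = 70.46 dB.
Σ 10^(L/10) = 1.263e+08 → L_total = 10·log₁₀(1.263e+08) = 81.01 dB.

81.0 dB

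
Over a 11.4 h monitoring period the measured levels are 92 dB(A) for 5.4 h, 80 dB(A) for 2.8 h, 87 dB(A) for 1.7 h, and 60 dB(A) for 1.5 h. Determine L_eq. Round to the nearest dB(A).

89 dB(A)

The energy average is taken in the linear domain: L_eq = 10·log₁₀[(Σ tᵢ·10^(Lᵢ/10))/T], T = 11.4 h.
Σ tᵢ·10^(Lᵢ/10) = 5.4·10^(92/10) + 2.8·10^(80/10) + 1.7·10^(87/10) + 1.5·10^(60/10) = 9.692e+09.
L_eq = 10·log₁₀(9.692e+09/11.4) = 89.30 dB(A).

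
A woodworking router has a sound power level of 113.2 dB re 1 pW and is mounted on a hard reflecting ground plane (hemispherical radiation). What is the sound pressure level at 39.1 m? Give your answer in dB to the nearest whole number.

73 dB

The power spreads over a hemisphere of area 2π·r², so L_p = L_w − 10·log₁₀(2π·r²).
2π·r² = 9606 m², 10·log₁₀ of that is 39.825 dB.
L_p = 113.2 − 39.825 = 73.37 dB.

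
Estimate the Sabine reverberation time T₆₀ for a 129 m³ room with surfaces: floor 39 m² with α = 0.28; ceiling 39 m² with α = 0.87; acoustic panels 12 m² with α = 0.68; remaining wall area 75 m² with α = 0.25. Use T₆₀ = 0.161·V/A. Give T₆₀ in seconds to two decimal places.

0.29 s

Summing Sᵢαᵢ: 39·0.28 + 39·0.87 + 12·0.68 + 75·0.25 = 71.76 m².
T₆₀ = 0.161 × 129 / 71.76 = 0.289 s.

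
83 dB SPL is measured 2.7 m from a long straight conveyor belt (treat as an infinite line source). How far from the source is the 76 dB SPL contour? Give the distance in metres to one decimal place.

For a line source L₁ − L₂ = 10·log₁₀(r₂/r₁), so r₂ = r₁·10^((L₁−L₂)/10).
r₂ = 2.7·10^((83−76)/10) = 2.7·10^(7.0/10) = 13.53 m.

13.5 m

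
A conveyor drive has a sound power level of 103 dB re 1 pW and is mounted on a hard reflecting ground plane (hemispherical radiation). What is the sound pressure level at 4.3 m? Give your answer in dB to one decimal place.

Free-field hemispherical radiation: L_p = L_w − 10·log₁₀(2π·r²), r = 4.3 m.
2π·r² = 116.2 m², 10·log₁₀ of that is 20.651 dB.
L_p = 103 − 20.651 = 82.35 dB.

82.3 dB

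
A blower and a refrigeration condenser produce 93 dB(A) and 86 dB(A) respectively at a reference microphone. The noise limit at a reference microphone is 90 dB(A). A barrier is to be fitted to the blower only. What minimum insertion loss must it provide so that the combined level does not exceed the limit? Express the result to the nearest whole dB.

Everything except the blower sums to 10^(86/10) = 3.981e+08 in linear terms, 86.00 dB(A).
The limit corresponds to 10^(90/10) = 1.000e+09; subtracting the fixed part leaves 6.019e+08 for the blower, i.e. 87.80 dB(A).
So the blower must be reduced from 93 to 87.80 dB(A): IL = 5.20 dB.

5 dB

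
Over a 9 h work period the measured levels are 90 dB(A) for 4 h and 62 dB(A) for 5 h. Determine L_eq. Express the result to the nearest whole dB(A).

L_eq = 10·log₁₀[(1/T)·Σ tᵢ·10^(Lᵢ/10)] with T = 9 h.
Σ tᵢ·10^(Lᵢ/10) = 4·10^(90/10) + 5·10^(62/10) = 4.008e+09.
L_eq = 10·log₁₀(4.008e+09/9) = 86.49 dB(A).

86 dB(A)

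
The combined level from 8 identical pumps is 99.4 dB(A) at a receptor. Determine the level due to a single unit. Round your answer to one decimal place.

For N identical incoherent sources L_total = L₁ + 10·log₁₀ N, so L₁ = 99.4 − 10·log₁₀(8) = 99.4 − 9.031.

90.4 dB(A)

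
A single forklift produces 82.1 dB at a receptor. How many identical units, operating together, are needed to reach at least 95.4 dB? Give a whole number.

22

N identical sources give L₁ + 10·log₁₀ N, so require 10·log₁₀ N ≥ 95.4 − 82.1 = 13.3 dB.
N ≥ 10^(13.3/10) = 21.380, so N = 22.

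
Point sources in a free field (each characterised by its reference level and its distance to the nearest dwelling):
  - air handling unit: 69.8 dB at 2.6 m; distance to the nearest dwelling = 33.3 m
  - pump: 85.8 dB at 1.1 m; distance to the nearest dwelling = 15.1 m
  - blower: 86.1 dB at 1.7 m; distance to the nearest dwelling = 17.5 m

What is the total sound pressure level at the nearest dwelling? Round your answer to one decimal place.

Apply inverse-square spreading to bring every level to the receiver, then sum 10^(L/10).
air handling unit: 69.8 − 20·log₁₀(33.3/2.6) = 69.8 − 22.15 = 47.65 dB.
pump: 85.8 − 20·log₁₀(15.1/1.1) = 85.8 − 22.75 = 63.05 dB.
blower: 86.1 − 20·log₁₀(17.5/1.7) = 86.1 − 20.25 = 65.85 dB.
Σ 10^(L/10) = 5.920e+06 → L_total = 10·log₁₀(5.920e+06) = 67.72 dB.

67.7 dB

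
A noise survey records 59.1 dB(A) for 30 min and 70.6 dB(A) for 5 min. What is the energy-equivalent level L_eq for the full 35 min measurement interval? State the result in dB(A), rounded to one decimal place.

Weight each interval's intensity by its duration and average over T = 35 min:
Σ tᵢ·10^(Lᵢ/10) = 30·10^(59.1/10) + 5·10^(70.6/10) = 8.179e+07.
L_eq = 10·log₁₀(8.179e+07/35) = 63.69 dB(A).

63.7 dB(A)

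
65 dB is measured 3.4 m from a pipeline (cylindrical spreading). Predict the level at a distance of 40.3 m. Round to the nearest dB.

Cylindrical spreading from a line source gives a 10·log₁₀(r₂/r₁) drop.
L₂ = 65 − 10·log₁₀(40.3/3.4) = 65 − 10.738 = 54.26 dB.

54 dB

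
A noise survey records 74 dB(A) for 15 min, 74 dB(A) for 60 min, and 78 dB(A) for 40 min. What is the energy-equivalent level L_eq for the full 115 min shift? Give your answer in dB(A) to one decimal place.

Weight each interval's intensity by its duration and average over T = 115 min:
Σ tᵢ·10^(Lᵢ/10) = 15·10^(74/10) + 60·10^(74/10) + 40·10^(78/10) = 4.408e+09.
L_eq = 10·log₁₀(4.408e+09/115) = 75.84 dB(A).

75.8 dB(A)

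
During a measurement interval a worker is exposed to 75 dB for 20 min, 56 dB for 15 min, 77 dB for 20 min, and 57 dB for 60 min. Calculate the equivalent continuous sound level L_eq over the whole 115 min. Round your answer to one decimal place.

71.6 dB

Weight each interval's intensity by its duration and average over T = 115 min:
Σ tᵢ·10^(Lᵢ/10) = 20·10^(75/10) + 15·10^(56/10) + 20·10^(77/10) + 60·10^(57/10) = 1.671e+09.
L_eq = 10·log₁₀(1.671e+09/115) = 71.62 dB.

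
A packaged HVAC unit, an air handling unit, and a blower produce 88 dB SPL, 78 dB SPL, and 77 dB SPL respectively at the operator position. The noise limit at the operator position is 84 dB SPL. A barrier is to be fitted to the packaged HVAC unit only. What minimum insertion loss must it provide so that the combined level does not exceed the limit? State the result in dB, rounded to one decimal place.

Fixed contribution from the other sources: Σ 10^(L/10) = 10^(78/10) + 10^(77/10) = 1.132e+08 (80.54 dB SPL).
The limit corresponds to 10^(84/10) = 2.512e+08; subtracting the fixed part leaves 1.380e+08 for the packaged HVAC unit, i.e. 81.40 dB SPL.
Required insertion loss = 88 − 81.40 = 6.60 dB.

6.6 dB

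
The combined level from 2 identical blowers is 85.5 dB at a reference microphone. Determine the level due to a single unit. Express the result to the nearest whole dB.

82 dB

For N identical incoherent sources L_total = L₁ + 10·log₁₀ N, so L₁ = 85.5 − 10·log₁₀(2) = 85.5 − 3.010.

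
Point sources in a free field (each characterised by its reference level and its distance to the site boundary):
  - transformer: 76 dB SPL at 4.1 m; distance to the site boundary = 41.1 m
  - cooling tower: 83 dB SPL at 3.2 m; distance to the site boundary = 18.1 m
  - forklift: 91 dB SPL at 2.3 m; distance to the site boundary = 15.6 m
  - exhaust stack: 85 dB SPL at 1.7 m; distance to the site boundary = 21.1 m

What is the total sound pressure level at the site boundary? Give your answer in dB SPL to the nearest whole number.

76 dB SPL

Propagate each source to the receiver with L = L_ref − 20·log₁₀(r/r_ref), then add intensities.
transformer: 76 − 20·log₁₀(41.1/4.1) = 76 − 20.02 = 55.98 dB SPL.
cooling tower: 83 − 20·log₁₀(18.1/3.2) = 83 − 15.05 = 67.95 dB SPL.
forklift: 91 − 20·log₁₀(15.6/2.3) = 91 − 16.63 = 74.37 dB SPL.
exhaust stack: 85 − 20·log₁₀(21.1/1.7) = 85 − 21.88 = 63.12 dB SPL.
Σ 10^(L/10) = 3.605e+07 → L_total = 10·log₁₀(3.605e+07) = 75.57 dB SPL.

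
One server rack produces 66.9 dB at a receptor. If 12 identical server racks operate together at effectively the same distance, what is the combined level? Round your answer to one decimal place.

L_total = L₁ + 10·log₁₀ N for N identical incoherent sources.
L_total = 66.9 + 10·log₁₀(12) = 66.9 + 10.792 = 77.69 dB.

77.7 dB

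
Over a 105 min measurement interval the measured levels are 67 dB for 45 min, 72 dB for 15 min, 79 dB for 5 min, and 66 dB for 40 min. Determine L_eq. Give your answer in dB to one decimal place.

69.9 dB

The energy average is taken in the linear domain: L_eq = 10·log₁₀[(Σ tᵢ·10^(Lᵢ/10))/T], T = 105 min.
Σ tᵢ·10^(Lᵢ/10) = 45·10^(67/10) + 15·10^(72/10) + 5·10^(79/10) + 40·10^(66/10) = 1.020e+09.
L_eq = 10·log₁₀(1.020e+09/105) = 69.87 dB.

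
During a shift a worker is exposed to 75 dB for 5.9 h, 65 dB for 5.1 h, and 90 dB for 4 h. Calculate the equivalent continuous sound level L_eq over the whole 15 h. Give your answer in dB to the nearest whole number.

The energy average is taken in the linear domain: L_eq = 10·log₁₀[(Σ tᵢ·10^(Lᵢ/10))/T], T = 15 h.
Σ tᵢ·10^(Lᵢ/10) = 5.9·10^(75/10) + 5.1·10^(65/10) + 4·10^(90/10) = 4.203e+09.
L_eq = 10·log₁₀(4.203e+09/15) = 84.47 dB.

84 dB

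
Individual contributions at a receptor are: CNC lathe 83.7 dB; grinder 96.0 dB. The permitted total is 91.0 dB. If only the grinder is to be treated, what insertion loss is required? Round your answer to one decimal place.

The untreated sources together contribute 10^(83.7/10) = 2.344e+08, i.e. 83.70 dB.
The limit corresponds to 10^(91.0/10) = 1.259e+09; subtracting the fixed part leaves 1.025e+09 for the grinder, i.e. 90.11 dB.
So the grinder must be reduced from 96.0 to 90.11 dB: IL = 5.89 dB.

5.9 dB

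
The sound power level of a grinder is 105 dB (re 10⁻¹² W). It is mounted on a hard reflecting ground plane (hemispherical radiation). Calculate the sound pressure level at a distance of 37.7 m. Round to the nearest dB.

65 dB

Free-field hemispherical radiation: L_p = L_w − 10·log₁₀(2π·r²), r = 37.7 m.
2π·r² = 8930 m², 10·log₁₀ of that is 39.509 dB.
L_p = 105 − 39.509 = 65.49 dB.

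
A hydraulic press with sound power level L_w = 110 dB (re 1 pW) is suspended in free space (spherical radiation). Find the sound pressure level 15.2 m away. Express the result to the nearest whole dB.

75 dB

Free-field spherical radiation: L_p = L_w − 10·log₁₀(4π·r²), r = 15.2 m.
4π·r² = 2903 m², 10·log₁₀ of that is 34.629 dB.
L_p = 110 − 34.629 = 75.37 dB.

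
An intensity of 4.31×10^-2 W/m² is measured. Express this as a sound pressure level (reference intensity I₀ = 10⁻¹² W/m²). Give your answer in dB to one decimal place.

106.3 dB

Dividing by I₀ shifts the exponent by 12: I/I₀ = 4.31×10^10.
L = 10·(0.6345 + 10) = 106.34 dB.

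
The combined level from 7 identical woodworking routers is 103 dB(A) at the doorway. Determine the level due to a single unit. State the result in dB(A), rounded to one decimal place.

94.5 dB(A)

7 equal contributions raise the level by 10·log₁₀ 7 = 8.451 dB, so each unit alone gives 103 − 8.451.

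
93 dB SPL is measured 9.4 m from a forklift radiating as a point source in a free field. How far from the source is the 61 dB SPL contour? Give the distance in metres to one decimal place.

Point-source spreading drops the level by 20·log₁₀(r₂/r₁); inverting, r₂/r₁ = 10^(ΔL/20).
r₂ = 9.4·10^((93−61)/20) = 9.4·10^(32.0/20) = 374.22 m.

374.2 m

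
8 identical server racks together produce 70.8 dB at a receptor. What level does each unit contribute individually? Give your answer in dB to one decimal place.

For N identical incoherent sources L_total = L₁ + 10·log₁₀ N, so L₁ = 70.8 − 10·log₁₀(8) = 70.8 − 9.031.

61.8 dB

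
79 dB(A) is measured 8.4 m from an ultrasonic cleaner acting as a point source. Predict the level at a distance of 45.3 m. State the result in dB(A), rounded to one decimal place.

64.4 dB(A)

For a point source, L₂ = L₁ − 20·log₁₀(r₂/r₁).
L₂ = 79 − 20·log₁₀(45.3/8.4) = 79 − 14.636 = 64.36 dB(A).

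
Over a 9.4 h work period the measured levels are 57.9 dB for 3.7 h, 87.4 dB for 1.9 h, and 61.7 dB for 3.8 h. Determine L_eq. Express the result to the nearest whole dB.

80 dB

Weight each interval's intensity by its duration and average over T = 9.4 h:
Σ tᵢ·10^(Lᵢ/10) = 3.7·10^(57.9/10) + 1.9·10^(87.4/10) + 3.8·10^(61.7/10) = 1.052e+09.
L_eq = 10·log₁₀(1.052e+09/9.4) = 80.49 dB.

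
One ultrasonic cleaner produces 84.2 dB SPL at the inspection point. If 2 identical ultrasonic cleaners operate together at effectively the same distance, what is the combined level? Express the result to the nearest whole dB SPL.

87 dB SPL

N identical incoherent sources raise the level by 10·log₁₀ N.
L_total = 84.2 + 10·log₁₀(2) = 84.2 + 3.010 = 87.21 dB SPL.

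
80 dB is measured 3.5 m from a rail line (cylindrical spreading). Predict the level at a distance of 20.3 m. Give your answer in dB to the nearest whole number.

72 dB

Line-source attenuation: ΔL = 10·log₁₀(r₂/r₁) = 10·log₁₀(20.3/3.5) = 7.634 dB.
L₂ = 80 − 10·log₁₀(20.3/3.5) = 80 − 7.634 = 72.37 dB.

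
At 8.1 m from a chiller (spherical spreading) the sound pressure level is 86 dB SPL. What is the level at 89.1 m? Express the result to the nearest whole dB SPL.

Point-source attenuation: ΔL = 20·log₁₀(r₂/r₁) = 20·log₁₀(89.1/8.1) = 20.828 dB.
L₂ = 86 − 20·log₁₀(89.1/8.1) = 86 − 20.828 = 65.17 dB SPL.

65 dB SPL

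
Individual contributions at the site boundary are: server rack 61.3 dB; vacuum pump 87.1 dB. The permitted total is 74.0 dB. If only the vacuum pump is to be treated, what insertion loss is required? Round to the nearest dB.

Fixed contribution from the other source: Σ 10^(L/10) = 10^(61.3/10) = 1.349e+06 (61.30 dB).
To meet 74.0 dB overall, the treated vacuum pump may contribute at most 10^(74.0/10) − 1.349e+06 = 2.377e+07, i.e. 73.76 dB.
So the vacuum pump must be reduced from 87.1 to 73.76 dB: IL = 13.34 dB.

13 dB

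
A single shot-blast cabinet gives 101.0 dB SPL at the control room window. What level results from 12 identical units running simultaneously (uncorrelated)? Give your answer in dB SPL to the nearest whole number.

112 dB SPL

With 12 equal, uncorrelated contributions the intensity is 12× that of one unit, giving a rise of 10·log₁₀ 12.
L_total = 101.0 + 10·log₁₀(12) = 101.0 + 10.792 = 111.79 dB SPL.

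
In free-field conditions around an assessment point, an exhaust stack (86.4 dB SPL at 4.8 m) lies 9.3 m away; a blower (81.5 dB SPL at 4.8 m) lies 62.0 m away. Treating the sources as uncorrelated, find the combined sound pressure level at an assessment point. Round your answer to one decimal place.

Apply inverse-square spreading to bring every level to the receiver, then sum 10^(L/10).
exhaust stack: 86.4 − 20·log₁₀(9.3/4.8) = 86.4 − 5.74 = 80.66 dB SPL.
blower: 81.5 − 20·log₁₀(62.0/4.8) = 81.5 − 22.22 = 59.28 dB SPL.
Σ 10^(L/10) = 1.171e+08 → L_total = 10·log₁₀(1.171e+08) = 80.69 dB SPL.

80.7 dB SPL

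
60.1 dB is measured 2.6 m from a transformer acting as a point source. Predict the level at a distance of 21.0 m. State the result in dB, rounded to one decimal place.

42.0 dB

Spherical spreading from a point source gives a 20·log₁₀(r₂/r₁) drop.
L₂ = 60.1 − 20·log₁₀(21.0/2.6) = 60.1 − 18.145 = 41.96 dB.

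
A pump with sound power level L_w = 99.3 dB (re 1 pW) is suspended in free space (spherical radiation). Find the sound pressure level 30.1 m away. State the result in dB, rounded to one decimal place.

Free-field spherical radiation: L_p = L_w − 10·log₁₀(4π·r²), r = 30.1 m.
4π·r² = 1.139e+04 m², 10·log₁₀ of that is 40.563 dB.
L_p = 99.3 − 40.563 = 58.74 dB.

58.7 dB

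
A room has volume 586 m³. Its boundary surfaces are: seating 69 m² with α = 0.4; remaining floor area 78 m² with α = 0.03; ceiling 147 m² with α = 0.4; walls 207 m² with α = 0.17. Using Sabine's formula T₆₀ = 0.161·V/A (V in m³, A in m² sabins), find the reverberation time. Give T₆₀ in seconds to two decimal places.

Total absorption A = 69·0.4 + 78·0.03 + 147·0.4 + 207·0.17 = 123.93 m² sabins.
T₆₀ = 0.161·V/A = 0.161·586/123.93 = 0.761 s.

0.76 s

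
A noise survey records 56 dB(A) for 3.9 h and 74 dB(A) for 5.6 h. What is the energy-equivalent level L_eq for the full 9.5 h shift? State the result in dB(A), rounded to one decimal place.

71.8 dB(A)

L_eq = 10·log₁₀[(1/T)·Σ tᵢ·10^(Lᵢ/10)] with T = 9.5 h.
Σ tᵢ·10^(Lᵢ/10) = 3.9·10^(56/10) + 5.6·10^(74/10) = 1.422e+08.
L_eq = 10·log₁₀(1.422e+08/9.5) = 71.75 dB(A).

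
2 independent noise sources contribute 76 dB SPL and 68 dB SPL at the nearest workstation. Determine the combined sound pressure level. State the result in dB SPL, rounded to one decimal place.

76.6 dB SPL

For uncorrelated sources the intensities add, so convert each level to linear form, sum, and take 10·log₁₀ of the total.
Σ 10^(L/10) = 10^(76/10) + 10^(68/10) = 4.612e+07.
L_total = 10·log₁₀(4.612e+07) = 76.64 dB SPL.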